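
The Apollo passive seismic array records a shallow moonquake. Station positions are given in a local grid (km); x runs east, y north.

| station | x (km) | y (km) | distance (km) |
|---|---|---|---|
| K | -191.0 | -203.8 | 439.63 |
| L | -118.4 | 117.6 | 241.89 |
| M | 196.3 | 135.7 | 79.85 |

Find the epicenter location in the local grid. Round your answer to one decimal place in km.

Circle about each station: (x + 191.0)² + (y + 203.8)² = 439.63²; (x + 118.4)² + (y − 117.6)² = 241.89²; (x − 196.3)² + (y − 135.7)² = 79.85².
Subtracting the K equation from the L and M equations removes the quadratic terms:
145.2 x + 642.8 y = 84596.64
774.6 x + 679.0 y = 165831.25
Solving the 2×2 system: x ≈ 123.1, y ≈ 103.8 km.

123.1 km east, 103.8 km north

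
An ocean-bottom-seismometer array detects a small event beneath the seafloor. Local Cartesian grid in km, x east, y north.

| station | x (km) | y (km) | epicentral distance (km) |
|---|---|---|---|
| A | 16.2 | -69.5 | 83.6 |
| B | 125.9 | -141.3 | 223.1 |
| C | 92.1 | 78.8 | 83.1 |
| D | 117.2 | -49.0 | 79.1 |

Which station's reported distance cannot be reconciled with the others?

Solve using three stations at a time. Using A, C, D (subtract circle equations pairwise → linear system) gives (x, y) ≈ (57.7, 3.1).
Distances from that point to each station vs reported:
  A: calculated 83.6 vs reported 83.6 → residual 0.0 km
  B: calculated 159.7 vs reported 223.1 → residual 63.4 km
  C: calculated 83.1 vs reported 83.1 → residual 0.0 km
  D: calculated 79.1 vs reported 79.1 → residual 0.0 km
A, C, D are mutually consistent (residuals ≈ 0); B is off by 63.4 km.

B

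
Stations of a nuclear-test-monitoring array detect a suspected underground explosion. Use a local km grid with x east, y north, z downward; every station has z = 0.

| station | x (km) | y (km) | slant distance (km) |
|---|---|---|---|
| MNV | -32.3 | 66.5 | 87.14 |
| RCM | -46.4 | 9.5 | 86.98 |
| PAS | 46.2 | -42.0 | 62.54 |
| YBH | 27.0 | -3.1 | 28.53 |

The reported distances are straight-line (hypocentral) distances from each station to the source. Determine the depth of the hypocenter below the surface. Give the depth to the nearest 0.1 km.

14.5 km

Each station gives a sphere (x−x_i)² + (y−y_i)² + z² = d_i² (stations at z=0).
Subtracting the MNV sphere from RCM and PAS: z² cancels, leaving linear equations in x and y:
-28.2 x − 114.0 y = -3194.47
157.0 x − 217.0 y = 2115.03
Solving: x ≈ 38.902, y ≈ 18.399 km (keep extra digits for the depth step; rounded: 38.9, 18.4).
Then from the MNV sphere: z² = 87.14² − (x + 32.3)² − (y − 66.5)² with x = 38.902, y = 18.399, so z ≈ 14.490 ≈ 14.5 km.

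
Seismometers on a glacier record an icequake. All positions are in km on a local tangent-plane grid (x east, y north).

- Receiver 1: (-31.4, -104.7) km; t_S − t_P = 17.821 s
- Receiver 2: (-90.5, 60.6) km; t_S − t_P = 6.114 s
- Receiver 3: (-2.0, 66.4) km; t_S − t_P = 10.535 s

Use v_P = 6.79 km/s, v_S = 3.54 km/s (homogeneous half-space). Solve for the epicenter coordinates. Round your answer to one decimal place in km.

-66.3 km east, 22.4 km north

Distance from S−P lag: d = Δt · v_P v_S / (v_P − v_S) = Δt · (6.79·3.54)/(6.79−3.54) ≈ 7.3959·Δt.
So d_Receiver 1 = 131.80, d_Receiver 2 = 45.22, d_Receiver 3 = 77.92 km.
Circle about each station: (x + 31.4)² + (y + 104.7)² = 131.80²; (x + 90.5)² + (y − 60.6)² = 45.22²; (x + 2.0)² + (y − 66.4)² = 77.92².
Subtracting the Receiver 1 equation from the Receiver 2 and Receiver 3 equations removes the quadratic terms:
-118.2 x + 330.6 y = 15240.95
58.8 x + 342.2 y = 3764.62
Solving the 2×2 system: x ≈ -66.3, y ≈ 22.4 km.
Check against Receiver 1 (with the unrounded x, y): √((x + 31.4)²+(y + 104.7)²) = 131.80 ≈ 131.80 km. ✓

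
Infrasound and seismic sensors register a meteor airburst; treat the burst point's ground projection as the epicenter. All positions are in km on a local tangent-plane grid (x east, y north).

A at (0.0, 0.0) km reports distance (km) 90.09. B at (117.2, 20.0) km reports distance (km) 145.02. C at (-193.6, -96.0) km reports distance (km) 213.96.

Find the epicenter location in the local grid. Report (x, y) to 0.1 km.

Circle about each station: x² + y² = 90.09²; (x − 117.2)² + (y − 20.0)² = 145.02²; (x + 193.6)² + (y + 96.0)² = 213.96².
Subtracting pairs of circle equations eliminates x²+y² and gives linear equations (the radical axes):
234.4 x + 40.0 y = 1221.25
-387.2 x − 192.0 y = 9034.29
Solving the 2×2 system: x ≈ 20.2, y ≈ -87.8 km.

x ≈ 20.2 km, y ≈ -87.8 km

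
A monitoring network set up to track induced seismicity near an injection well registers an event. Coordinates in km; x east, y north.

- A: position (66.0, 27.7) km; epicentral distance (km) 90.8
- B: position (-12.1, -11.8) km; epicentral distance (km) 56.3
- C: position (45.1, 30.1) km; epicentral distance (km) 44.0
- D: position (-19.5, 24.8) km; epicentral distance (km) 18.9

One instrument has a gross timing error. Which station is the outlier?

C

Solve using three stations at a time. Using A, B, D (subtract circle equations pairwise → linear system) gives (x, y) ≈ (-23.5, 43.4).
Distances from that point to each station vs reported:
  A: calculated 90.8 vs reported 90.8 → residual 0.0 km
  B: calculated 56.3 vs reported 56.3 → residual 0.0 km
  C: calculated 69.8 vs reported 44.0 → residual 25.8 km
  D: calculated 19.0 vs reported 18.9 → residual 0.1 km
A, B, D are mutually consistent (residuals ≈ 0); C is off by 25.8 km.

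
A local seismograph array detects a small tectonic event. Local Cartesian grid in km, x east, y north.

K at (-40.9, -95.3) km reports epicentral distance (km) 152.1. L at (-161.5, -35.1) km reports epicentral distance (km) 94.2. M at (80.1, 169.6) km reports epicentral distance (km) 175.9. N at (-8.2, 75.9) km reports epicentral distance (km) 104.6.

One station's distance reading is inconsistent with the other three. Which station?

Solve using three stations at a time. Using K, L, N (subtract circle equations pairwise → linear system) gives (x, y) ≈ (-107.0, 41.7).
Distances from that point to each station vs reported:
  K: calculated 152.1 vs reported 152.1 → residual 0.0 km
  L: calculated 94.1 vs reported 94.2 → residual 0.1 km
  M: calculated 226.6 vs reported 175.9 → residual 50.7 km
  N: calculated 104.6 vs reported 104.6 → residual 0.0 km
K, L, N are mutually consistent (residuals ≈ 0); M is off by 50.7 km.

M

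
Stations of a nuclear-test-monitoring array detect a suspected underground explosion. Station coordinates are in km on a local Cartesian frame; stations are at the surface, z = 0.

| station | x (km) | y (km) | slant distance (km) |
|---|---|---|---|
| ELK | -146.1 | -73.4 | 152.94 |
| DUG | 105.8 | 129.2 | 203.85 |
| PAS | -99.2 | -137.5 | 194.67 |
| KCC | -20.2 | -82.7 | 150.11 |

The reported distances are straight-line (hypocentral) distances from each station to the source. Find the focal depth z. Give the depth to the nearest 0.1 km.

Each station gives a sphere (x−x_i)² + (y−y_i)² + z² = d_i² (stations at z=0).
Subtracting the ELK sphere from DUG and PAS: z² cancels, leaving linear equations in x and y:
503.8 x + 405.2 y = -17010.67
93.8 x − 128.2 y = -12491.65
Solving: x ≈ -70.592, y ≈ 45.789 km (keep extra digits for the depth step; rounded: -70.6, 45.8).
Then from the ELK sphere: z² = 152.94² − (x + 146.1)² − (y + 73.4)² with x = -70.592, y = 45.789, so z ≈ 59.018 ≈ 59.0 km.

z ≈ 59.0 km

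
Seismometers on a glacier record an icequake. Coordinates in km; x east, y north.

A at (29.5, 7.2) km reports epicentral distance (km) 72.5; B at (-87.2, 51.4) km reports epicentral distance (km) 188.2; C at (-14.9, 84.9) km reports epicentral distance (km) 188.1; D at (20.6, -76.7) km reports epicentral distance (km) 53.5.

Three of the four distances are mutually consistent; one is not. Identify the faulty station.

Solve using three stations at a time. Using A, B, D (subtract circle equations pairwise → linear system) gives (x, y) ≈ (69.0, -53.7).
Distances from that point to each station vs reported:
  A: calculated 72.5 vs reported 72.5 → residual 0.0 km
  B: calculated 188.2 vs reported 188.2 → residual 0.0 km
  C: calculated 162.0 vs reported 188.1 → residual 26.1 km
  D: calculated 53.6 vs reported 53.5 → residual 0.1 km
A, B, D are mutually consistent (residuals ≈ 0); C is off by 26.1 km.

C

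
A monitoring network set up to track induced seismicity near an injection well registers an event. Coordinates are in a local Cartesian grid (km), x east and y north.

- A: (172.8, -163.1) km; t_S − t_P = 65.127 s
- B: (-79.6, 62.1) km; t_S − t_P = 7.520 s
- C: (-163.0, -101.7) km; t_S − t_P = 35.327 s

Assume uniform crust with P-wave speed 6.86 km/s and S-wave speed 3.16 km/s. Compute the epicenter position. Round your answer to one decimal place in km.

-106.1 km east, 97.3 km north

Distance from S−P lag: d = Δt · v_P v_S / (v_P − v_S) = Δt · (6.86·3.16)/(6.86−3.16) ≈ 5.8588·Δt.
So d_A = 381.57, d_B = 44.06, d_C = 206.97 km.
Circle about each station: (x − 172.8)² + (y + 163.1)² = 381.57²; (x + 79.6)² + (y − 62.1)² = 44.06²; (x + 163.0)² + (y + 101.7)² = 206.97².
Subtracting the A equation from the B and C equations removes the quadratic terms:
-504.8 x + 450.4 y = 97385.50
-671.6 x + 122.8 y = 83209.52
Solving the 2×2 system: x ≈ -106.1, y ≈ 97.3 km.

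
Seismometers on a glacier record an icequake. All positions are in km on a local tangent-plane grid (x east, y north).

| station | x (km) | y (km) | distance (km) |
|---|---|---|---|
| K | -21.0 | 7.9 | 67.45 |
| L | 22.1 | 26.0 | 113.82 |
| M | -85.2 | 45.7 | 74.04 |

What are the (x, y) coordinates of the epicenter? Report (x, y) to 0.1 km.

(-78.1, -28.0)

Circle about each station: (x + 21.0)² + (y − 7.9)² = 67.45²; (x − 22.1)² + (y − 26.0)² = 113.82²; (x + 85.2)² + (y − 45.7)² = 74.04².
Subtracting the K equation from the L and M equations removes the quadratic terms:
86.2 x + 36.2 y = -7744.49
-128.4 x + 75.6 y = 7911.70
Solving the 2×2 system: x ≈ -78.1, y ≈ -28.0 km.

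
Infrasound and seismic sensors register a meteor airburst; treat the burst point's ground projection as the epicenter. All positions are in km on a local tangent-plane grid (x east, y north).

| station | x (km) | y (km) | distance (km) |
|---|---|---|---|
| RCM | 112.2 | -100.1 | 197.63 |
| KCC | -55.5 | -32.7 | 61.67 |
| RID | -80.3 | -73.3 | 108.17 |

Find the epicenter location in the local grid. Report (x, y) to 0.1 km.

Circle about each station: (x − 112.2)² + (y + 100.1)² = 197.63²; (x + 55.5)² + (y + 32.7)² = 61.67²; (x + 80.3)² + (y + 73.3)² = 108.17².
Subtracting the RCM equation from the KCC and RID equations removes the quadratic terms:
-335.4 x + 134.8 y = 16795.12
-385.0 x + 53.6 y = 16569.00
Solving the 2×2 system: x ≈ -39.3, y ≈ 26.8 km.

-39.3 km east, 26.8 km north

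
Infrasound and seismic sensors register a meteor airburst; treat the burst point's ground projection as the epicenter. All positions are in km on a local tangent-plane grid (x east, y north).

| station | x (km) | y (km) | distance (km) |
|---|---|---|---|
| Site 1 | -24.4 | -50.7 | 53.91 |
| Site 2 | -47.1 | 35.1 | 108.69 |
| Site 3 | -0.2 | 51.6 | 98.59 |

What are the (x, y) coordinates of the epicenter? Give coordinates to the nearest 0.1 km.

Circle about each station: (x + 24.4)² + (y + 50.7)² = 53.91²; (x + 47.1)² + (y − 35.1)² = 108.69²; (x + 0.2)² + (y − 51.6)² = 98.59².
Subtracting the Site 1 equation from the Site 2 and Site 3 equations removes the quadratic terms:
-45.4 x + 171.6 y = -8622.66
48.4 x + 204.6 y = -7316.95
Solving the 2×2 system: x ≈ 28.9, y ≈ -42.6 km.

28.9 km east, -42.6 km north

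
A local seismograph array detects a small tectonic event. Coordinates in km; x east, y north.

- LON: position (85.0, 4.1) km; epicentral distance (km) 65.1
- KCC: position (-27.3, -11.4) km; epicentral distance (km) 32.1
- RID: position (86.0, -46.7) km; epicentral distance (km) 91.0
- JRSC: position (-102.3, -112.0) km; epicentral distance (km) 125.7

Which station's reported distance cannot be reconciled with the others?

Solve using three stations at a time. Using KCC, RID, JRSC (subtract circle equations pairwise → linear system) gives (x, y) ≈ (-4.1, -33.6).
Distances from that point to each station vs reported:
  LON: calculated 96.7 vs reported 65.1 → residual 31.6 km
  KCC: calculated 32.1 vs reported 32.1 → residual 0.0 km
  RID: calculated 91.0 vs reported 91.0 → residual 0.0 km
  JRSC: calculated 125.7 vs reported 125.7 → residual 0.0 km
KCC, RID, JRSC are mutually consistent (residuals ≈ 0); LON is off by 31.6 km.

LON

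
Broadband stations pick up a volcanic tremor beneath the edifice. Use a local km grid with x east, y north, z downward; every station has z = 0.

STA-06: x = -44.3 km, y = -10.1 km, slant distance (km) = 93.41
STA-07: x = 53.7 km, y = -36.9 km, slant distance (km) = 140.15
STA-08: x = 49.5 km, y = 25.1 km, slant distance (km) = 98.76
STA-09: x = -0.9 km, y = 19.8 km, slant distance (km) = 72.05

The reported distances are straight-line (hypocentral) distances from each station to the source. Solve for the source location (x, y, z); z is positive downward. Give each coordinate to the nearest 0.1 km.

Each station gives a sphere (x−x_i)² + (y−y_i)² + z² = d_i² (stations at z=0).
Subtracting the STA-06 sphere from STA-07 and STA-08: z² cancels, leaving linear equations in x and y:
196.0 x − 53.6 y = -8735.79
187.6 x + 70.4 y = -12.35
Solving: x ≈ -25.810, y ≈ 68.602 km (keep extra digits for the depth step; rounded: -25.8, 68.6).
Then from the STA-06 sphere: z² = 93.41² − (x + 44.3)² − (y + 10.1)² with x = -25.810, y = 68.602, so z ≈ 46.793 ≈ 46.8 km.
Check against STA-09 (with the unrounded solution): distance 72.05 ≈ 72.05 km. ✓

x ≈ -25.8 km, y ≈ 68.6 km, depth ≈ 46.8 km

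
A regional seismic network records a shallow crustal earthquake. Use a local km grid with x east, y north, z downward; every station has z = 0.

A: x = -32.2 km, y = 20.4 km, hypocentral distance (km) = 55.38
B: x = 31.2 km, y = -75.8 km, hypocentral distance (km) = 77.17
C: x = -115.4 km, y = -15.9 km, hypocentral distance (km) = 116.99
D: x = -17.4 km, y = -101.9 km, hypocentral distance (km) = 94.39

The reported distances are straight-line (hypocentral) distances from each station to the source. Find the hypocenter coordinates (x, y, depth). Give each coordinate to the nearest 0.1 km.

(-2.8, -14.2, 31.7)

Each station gives a sphere (x−x_i)² + (y−y_i)² + z² = d_i² (stations at z=0).
Subtracting the A sphere from B and C: z² cancels, leaving linear equations in x and y:
126.8 x − 192.4 y = 2377.82
-166.4 x − 72.6 y = 1497.25
Solving: x ≈ -2.801, y ≈ -14.204 km (keep extra digits for the depth step; rounded: -2.8, -14.2).
Then from the A sphere: z² = 55.38² − (x + 32.2)² − (y − 20.4)² with x = -2.801, y = -14.204, so z ≈ 31.705 ≈ 31.7 km.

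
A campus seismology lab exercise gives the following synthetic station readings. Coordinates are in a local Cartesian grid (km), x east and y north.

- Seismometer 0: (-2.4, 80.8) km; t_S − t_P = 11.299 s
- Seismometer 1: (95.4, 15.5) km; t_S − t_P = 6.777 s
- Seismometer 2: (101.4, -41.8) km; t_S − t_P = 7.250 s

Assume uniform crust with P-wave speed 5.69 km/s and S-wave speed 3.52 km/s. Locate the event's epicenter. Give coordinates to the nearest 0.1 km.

40.4 km east, -14.3 km north

Distance from S−P lag: d = Δt · v_P v_S / (v_P − v_S) = Δt · (5.69·3.52)/(5.69−3.52) ≈ 9.2299·Δt.
So d_Seismometer 0 = 104.29, d_Seismometer 1 = 62.55, d_Seismometer 2 = 66.92 km.
Circle about each station: (x + 2.4)² + (y − 80.8)² = 104.29²; (x − 95.4)² + (y − 15.5)² = 62.55²; (x − 101.4)² + (y + 41.8)² = 66.92².
Subtracting the Seismometer 0 equation from the Seismometer 1 and Seismometer 2 equations removes the quadratic terms:
195.6 x − 130.6 y = 9770.91
207.6 x − 245.2 y = 11892.92
Solving the 2×2 system: x ≈ 40.4, y ≈ -14.3 km.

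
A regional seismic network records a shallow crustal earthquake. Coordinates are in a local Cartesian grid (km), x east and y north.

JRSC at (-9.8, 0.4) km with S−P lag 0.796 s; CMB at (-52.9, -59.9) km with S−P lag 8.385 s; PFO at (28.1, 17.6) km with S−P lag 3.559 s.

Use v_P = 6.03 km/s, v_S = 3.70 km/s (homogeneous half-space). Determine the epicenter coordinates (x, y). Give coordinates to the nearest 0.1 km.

-2.5 km east, 2.6 km north

Distance from S−P lag: d = Δt · v_P v_S / (v_P − v_S) = Δt · (6.03·3.70)/(6.03−3.70) ≈ 9.5755·Δt.
So d_JRSC = 7.62, d_CMB = 80.29, d_PFO = 34.08 km.
Circle about each station: (x + 9.8)² + (y − 0.4)² = 7.62²; (x + 52.9)² + (y + 59.9)² = 80.29²; (x − 28.1)² + (y − 17.6)² = 34.08².
Subtracting pairs of circle equations eliminates x²+y² and gives linear equations (the radical axes):
-86.2 x − 120.6 y = -98.20
75.8 x + 34.4 y = -100.21
Solving the 2×2 system: x ≈ -2.5, y ≈ 2.6 km.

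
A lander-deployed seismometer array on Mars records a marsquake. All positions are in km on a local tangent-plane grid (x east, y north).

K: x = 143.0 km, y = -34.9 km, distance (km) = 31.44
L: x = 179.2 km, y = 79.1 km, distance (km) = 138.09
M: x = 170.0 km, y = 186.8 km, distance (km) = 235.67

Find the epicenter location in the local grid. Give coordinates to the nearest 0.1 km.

Circle about each station: (x − 143.0)² + (y + 34.9)² = 31.44²; (x − 179.2)² + (y − 79.1)² = 138.09²; (x − 170.0)² + (y − 186.8)² = 235.67².
Subtracting the K equation from the L and M equations removes the quadratic terms:
72.4 x + 228.0 y = -1377.93
54.0 x + 443.4 y = -12424.65
Solving the 2×2 system: x ≈ 112.3, y ≈ -41.7 km.
Check against K (with the unrounded x, y): √((x − 143.0)²+(y + 34.9)²) = 31.47 ≈ 31.44 km. ✓

(112.3, -41.7)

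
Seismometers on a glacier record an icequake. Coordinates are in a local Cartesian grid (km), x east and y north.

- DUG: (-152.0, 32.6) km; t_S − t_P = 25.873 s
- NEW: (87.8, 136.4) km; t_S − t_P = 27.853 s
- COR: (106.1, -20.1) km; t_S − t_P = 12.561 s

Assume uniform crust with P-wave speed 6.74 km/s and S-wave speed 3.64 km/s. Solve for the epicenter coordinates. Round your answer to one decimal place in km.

Distance from S−P lag: d = Δt · v_P v_S / (v_P − v_S) = Δt · (6.74·3.64)/(6.74−3.64) ≈ 7.9141·Δt.
So d_DUG = 204.76, d_NEW = 220.43, d_COR = 99.41 km.
Circle about each station: (x + 152.0)² + (y − 32.6)² = 204.76²; (x − 87.8)² + (y − 136.4)² = 220.43²; (x − 106.1)² + (y + 20.1)² = 99.41².
Subtracting pairs of circle equations eliminates x²+y² and gives linear equations (the radical axes):
479.6 x + 207.6 y = -4515.69
516.2 x − 105.4 y = 19538.77
Solving the 2×2 system: x ≈ 22.7, y ≈ -74.2 km.
Check against DUG (with the unrounded x, y): √((x + 152.0)²+(y − 32.6)²) = 204.76 ≈ 204.76 km. ✓

x ≈ 22.7 km, y ≈ -74.2 km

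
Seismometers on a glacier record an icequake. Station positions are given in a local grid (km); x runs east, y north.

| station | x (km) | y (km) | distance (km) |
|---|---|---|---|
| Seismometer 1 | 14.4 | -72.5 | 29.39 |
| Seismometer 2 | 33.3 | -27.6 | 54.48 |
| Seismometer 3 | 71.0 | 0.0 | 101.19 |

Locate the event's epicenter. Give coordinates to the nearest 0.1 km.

(-11.5, -58.6)

Circle about each station: (x − 14.4)² + (y + 72.5)² = 29.39²; (x − 33.3)² + (y + 27.6)² = 54.48²; (x − 71.0)² + y² = 101.19².
Subtracting the Seismometer 1 equation from the Seismometer 2 and Seismometer 3 equations removes the quadratic terms:
37.8 x + 89.8 y = -5697.26
113.2 x + 145.0 y = -9798.25
Solving the 2×2 system: x ≈ -11.5, y ≈ -58.6 km.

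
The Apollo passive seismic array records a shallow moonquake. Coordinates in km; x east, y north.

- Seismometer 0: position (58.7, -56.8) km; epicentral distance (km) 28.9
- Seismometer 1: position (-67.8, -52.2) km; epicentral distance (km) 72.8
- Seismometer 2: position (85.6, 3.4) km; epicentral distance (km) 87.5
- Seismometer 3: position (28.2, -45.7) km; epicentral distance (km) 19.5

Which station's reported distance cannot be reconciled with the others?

Solve using three stations at a time. Using Seismometer 0, Seismometer 2, Seismometer 3 (subtract circle equations pairwise → linear system) gives (x, y) ≈ (31.0, -65.0).
Distances from that point to each station vs reported:
  Seismometer 0: calculated 28.9 vs reported 28.9 → residual 0.0 km
  Seismometer 1: calculated 99.6 vs reported 72.8 → residual 26.8 km
  Seismometer 2: calculated 87.5 vs reported 87.5 → residual 0.0 km
  Seismometer 3: calculated 19.5 vs reported 19.5 → residual 0.0 km
Seismometer 0, Seismometer 2, Seismometer 3 are mutually consistent (residuals ≈ 0); Seismometer 1 is off by 26.8 km.

Seismometer 1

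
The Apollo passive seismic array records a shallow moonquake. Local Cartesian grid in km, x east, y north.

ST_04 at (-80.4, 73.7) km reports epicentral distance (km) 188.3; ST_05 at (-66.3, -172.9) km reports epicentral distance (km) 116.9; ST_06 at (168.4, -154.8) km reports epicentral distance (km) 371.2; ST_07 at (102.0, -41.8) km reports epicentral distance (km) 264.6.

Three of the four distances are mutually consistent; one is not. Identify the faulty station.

Solve using three stations at a time. Using ST_04, ST_05, ST_07 (subtract circle equations pairwise → linear system) gives (x, y) ≈ (-156.4, -98.5).
Distances from that point to each station vs reported:
  ST_04: calculated 188.3 vs reported 188.3 → residual 0.0 km
  ST_05: calculated 116.8 vs reported 116.9 → residual 0.1 km
  ST_06: calculated 329.7 vs reported 371.2 → residual 41.5 km
  ST_07: calculated 264.6 vs reported 264.6 → residual 0.0 km
ST_04, ST_05, ST_07 are mutually consistent (residuals ≈ 0); ST_06 is off by 41.5 km.

ST_06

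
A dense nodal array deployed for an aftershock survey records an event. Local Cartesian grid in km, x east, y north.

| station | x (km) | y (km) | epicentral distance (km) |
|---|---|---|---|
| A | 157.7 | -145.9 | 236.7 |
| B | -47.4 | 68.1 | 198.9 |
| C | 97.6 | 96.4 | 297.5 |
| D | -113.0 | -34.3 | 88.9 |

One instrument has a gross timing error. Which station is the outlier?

Solve using three stations at a time. Using B, C, D (subtract circle equations pairwise → linear system) gives (x, y) ≈ (-103.7, -122.6).
Distances from that point to each station vs reported:
  A: calculated 262.4 vs reported 236.7 → residual 25.7 km
  B: calculated 198.9 vs reported 198.9 → residual 0.0 km
  C: calculated 297.5 vs reported 297.5 → residual 0.0 km
  D: calculated 88.8 vs reported 88.9 → residual 0.1 km
B, C, D are mutually consistent (residuals ≈ 0); A is off by 25.7 km.

A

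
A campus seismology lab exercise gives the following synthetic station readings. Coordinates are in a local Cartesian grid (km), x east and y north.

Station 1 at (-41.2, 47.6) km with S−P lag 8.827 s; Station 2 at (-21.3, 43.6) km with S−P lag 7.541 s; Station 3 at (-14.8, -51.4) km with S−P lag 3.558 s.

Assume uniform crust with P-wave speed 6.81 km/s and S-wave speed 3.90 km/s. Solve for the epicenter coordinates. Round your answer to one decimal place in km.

(-0.8, -22.1)

Distance from S−P lag: d = Δt · v_P v_S / (v_P − v_S) = Δt · (6.81·3.90)/(6.81−3.90) ≈ 9.1268·Δt.
So d_Station 1 = 80.56, d_Station 2 = 68.83, d_Station 3 = 32.47 km.
Circle about each station: (x + 41.2)² + (y − 47.6)² = 80.56²; (x + 21.3)² + (y − 43.6)² = 68.83²; (x + 14.8)² + (y + 51.4)² = 32.47².
Subtracting pairs of circle equations eliminates x²+y² and gives linear equations (the radical axes):
39.8 x − 8.0 y = 143.79
52.8 x − 198.0 y = 4333.41
Solving the 2×2 system: x ≈ -0.8, y ≈ -22.1 km.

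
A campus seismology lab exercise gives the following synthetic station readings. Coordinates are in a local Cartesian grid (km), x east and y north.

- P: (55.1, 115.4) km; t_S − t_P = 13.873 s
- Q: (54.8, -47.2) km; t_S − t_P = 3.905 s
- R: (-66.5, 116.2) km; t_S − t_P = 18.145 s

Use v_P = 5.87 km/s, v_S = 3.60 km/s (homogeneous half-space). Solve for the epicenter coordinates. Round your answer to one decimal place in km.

x ≈ 42.2 km, y ≈ -13.1 km

Distance from S−P lag: d = Δt · v_P v_S / (v_P − v_S) = Δt · (5.87·3.60)/(5.87−3.60) ≈ 9.3093·Δt.
So d_P = 129.15, d_Q = 36.35, d_R = 168.92 km.
Circle about each station: (x − 55.1)² + (y − 115.4)² = 129.15²; (x − 54.8)² + (y + 47.2)² = 36.35²; (x + 66.5)² + (y − 116.2)² = 168.92².
Subtracting the P equation from the Q and R equations removes the quadratic terms:
-0.6 x − 325.2 y = 4236.11
-243.2 x + 1.6 y = -10282.72
Solving the 2×2 system: x ≈ 42.2, y ≈ -13.1 km.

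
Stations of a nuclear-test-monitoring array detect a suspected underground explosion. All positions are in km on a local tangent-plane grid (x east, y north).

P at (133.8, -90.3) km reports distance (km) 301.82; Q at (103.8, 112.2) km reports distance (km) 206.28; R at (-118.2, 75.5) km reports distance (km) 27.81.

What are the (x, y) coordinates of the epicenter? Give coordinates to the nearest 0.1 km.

Circle about each station: (x − 133.8)² + (y + 90.3)² = 301.82²; (x − 103.8)² + (y − 112.2)² = 206.28²; (x + 118.2)² + (y − 75.5)² = 27.81².
Subtracting the P equation from the Q and R equations removes the quadratic terms:
-60.0 x + 405.0 y = 45850.62
-504.0 x + 331.6 y = 83936.88
Solving the 2×2 system: x ≈ -102.0, y ≈ 98.1 km.

-102.0 km east, 98.1 km north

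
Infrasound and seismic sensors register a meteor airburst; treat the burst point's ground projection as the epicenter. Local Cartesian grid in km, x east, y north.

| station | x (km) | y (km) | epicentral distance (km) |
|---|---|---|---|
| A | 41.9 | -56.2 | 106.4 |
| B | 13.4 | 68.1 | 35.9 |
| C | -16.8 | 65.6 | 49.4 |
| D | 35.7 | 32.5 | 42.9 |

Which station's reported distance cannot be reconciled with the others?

Solve using three stations at a time. Using A, B, D (subtract circle equations pairwise → linear system) gives (x, y) ≈ (-6.8, 38.4).
Distances from that point to each station vs reported:
  A: calculated 106.4 vs reported 106.4 → residual 0.0 km
  B: calculated 35.9 vs reported 35.9 → residual 0.0 km
  C: calculated 29.0 vs reported 49.4 → residual 20.4 km
  D: calculated 42.9 vs reported 42.9 → residual 0.0 km
A, B, D are mutually consistent (residuals ≈ 0); C is off by 20.4 km.

C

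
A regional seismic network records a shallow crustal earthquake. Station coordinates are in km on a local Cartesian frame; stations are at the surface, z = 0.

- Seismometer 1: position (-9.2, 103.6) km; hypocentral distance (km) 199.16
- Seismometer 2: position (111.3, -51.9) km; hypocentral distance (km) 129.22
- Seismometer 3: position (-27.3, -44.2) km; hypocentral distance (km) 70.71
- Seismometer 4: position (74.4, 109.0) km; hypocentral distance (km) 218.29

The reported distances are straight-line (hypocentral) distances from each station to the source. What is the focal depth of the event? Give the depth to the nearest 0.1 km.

Each station gives a sphere (x−x_i)² + (y−y_i)² + z² = d_i² (stations at z=0).
Subtracting the Seismometer 1 sphere from Seismometer 2 and Seismometer 3: z² cancels, leaving linear equations in x and y:
241.0 x − 311.0 y = 27230.60
-36.2 x − 295.6 y = 26546.13
Solving: x ≈ -2.503, y ≈ -89.498 km (keep extra digits for the depth step; rounded: -2.5, -89.5).
Then from the Seismometer 1 sphere: z² = 199.16² − (x + 9.2)² − (y − 103.6)² with x = -2.503, y = -89.498, so z ≈ 48.301 ≈ 48.3 km.
Check against Seismometer 4 (with the unrounded solution): distance 218.29 ≈ 218.29 km. ✓

48.3 km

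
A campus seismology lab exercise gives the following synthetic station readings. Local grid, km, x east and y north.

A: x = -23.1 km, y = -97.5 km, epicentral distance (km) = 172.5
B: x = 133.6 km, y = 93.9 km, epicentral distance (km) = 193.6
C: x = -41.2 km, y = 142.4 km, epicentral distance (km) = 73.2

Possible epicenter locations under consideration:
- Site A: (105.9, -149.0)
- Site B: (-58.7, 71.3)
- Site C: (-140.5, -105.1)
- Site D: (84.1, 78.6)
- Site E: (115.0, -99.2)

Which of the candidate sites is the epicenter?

Site B

For each candidate, compare |candidate − station| to the reported distance:
Site A: residuals A 33.6, B 50.9, C 253.2 → max 253.2 km
Site B: residuals A 0.0, B 0.0, C 0.0 → max 0.0 km
Site C: residuals A 54.9, B 145.1, C 193.5 → max 193.5 km
Site D: residuals A 33.7, B 141.8, C 67.4 → max 141.8 km
Site E: residuals A 34.4, B 0.4, C 214.5 → max 214.5 km
Only Site B has all residuals ≈ 0.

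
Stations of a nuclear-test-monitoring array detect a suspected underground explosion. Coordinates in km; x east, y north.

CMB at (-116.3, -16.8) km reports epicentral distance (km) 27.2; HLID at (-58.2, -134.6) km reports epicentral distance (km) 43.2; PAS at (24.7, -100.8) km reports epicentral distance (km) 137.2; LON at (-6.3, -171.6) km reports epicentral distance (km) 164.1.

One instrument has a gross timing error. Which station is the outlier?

Solve using three stations at a time. Using CMB, PAS, LON (subtract circle equations pairwise → linear system) gives (x, y) ≈ (-94.8, -33.4).
Distances from that point to each station vs reported:
  CMB: calculated 27.2 vs reported 27.2 → residual 0.0 km
  HLID: calculated 107.6 vs reported 43.2 → residual 64.4 km
  PAS: calculated 137.2 vs reported 137.2 → residual 0.0 km
  LON: calculated 164.1 vs reported 164.1 → residual 0.0 km
CMB, PAS, LON are mutually consistent (residuals ≈ 0); HLID is off by 64.4 km.

HLID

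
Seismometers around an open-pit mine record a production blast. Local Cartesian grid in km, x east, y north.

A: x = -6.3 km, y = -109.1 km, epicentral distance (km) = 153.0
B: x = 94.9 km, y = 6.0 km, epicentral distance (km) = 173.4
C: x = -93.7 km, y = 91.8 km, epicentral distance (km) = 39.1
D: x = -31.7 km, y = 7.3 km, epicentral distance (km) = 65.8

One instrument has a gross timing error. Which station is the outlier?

A

Solve using three stations at a time. Using B, C, D (subtract circle equations pairwise → linear system) gives (x, y) ≈ (-69.5, 61.1).
Distances from that point to each station vs reported:
  A: calculated 181.6 vs reported 153.0 → residual 28.6 km
  B: calculated 173.4 vs reported 173.4 → residual 0.0 km
  C: calculated 39.1 vs reported 39.1 → residual 0.0 km
  D: calculated 65.8 vs reported 65.8 → residual 0.0 km
B, C, D are mutually consistent (residuals ≈ 0); A is off by 28.6 km.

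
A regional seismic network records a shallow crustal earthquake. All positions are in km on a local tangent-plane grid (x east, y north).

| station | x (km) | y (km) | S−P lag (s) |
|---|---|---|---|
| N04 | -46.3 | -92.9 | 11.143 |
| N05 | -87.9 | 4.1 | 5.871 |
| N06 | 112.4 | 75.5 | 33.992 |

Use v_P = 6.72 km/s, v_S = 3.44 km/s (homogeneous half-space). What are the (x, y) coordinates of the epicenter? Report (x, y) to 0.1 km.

Distance from S−P lag: d = Δt · v_P v_S / (v_P − v_S) = Δt · (6.72·3.44)/(6.72−3.44) ≈ 7.0478·Δt.
So d_N04 = 78.53, d_N05 = 41.38, d_N06 = 239.57 km.
Circle about each station: (x + 46.3)² + (y + 92.9)² = 78.53²; (x + 87.9)² + (y − 4.1)² = 41.38²; (x − 112.4)² + (y − 75.5)² = 239.57².
Subtracting the N04 equation from the N05 and N06 equations removes the quadratic terms:
-83.2 x + 194.0 y = 1423.78
317.4 x + 336.8 y = -43666.91
Solving the 2×2 system: x ≈ -99.9, y ≈ -35.5 km.

x ≈ -99.9 km, y ≈ -35.5 km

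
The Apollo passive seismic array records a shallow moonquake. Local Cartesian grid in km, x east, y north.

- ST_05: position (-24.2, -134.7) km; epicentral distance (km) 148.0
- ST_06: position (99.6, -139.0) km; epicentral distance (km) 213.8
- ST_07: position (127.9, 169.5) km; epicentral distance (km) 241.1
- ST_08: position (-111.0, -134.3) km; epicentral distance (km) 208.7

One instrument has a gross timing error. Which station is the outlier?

ST_08

Solve using three stations at a time. Using ST_05, ST_06, ST_07 (subtract circle equations pairwise → linear system) gives (x, y) ≈ (-53.3, 10.4).
Distances from that point to each station vs reported:
  ST_05: calculated 148.0 vs reported 148.0 → residual 0.0 km
  ST_06: calculated 213.8 vs reported 213.8 → residual 0.0 km
  ST_07: calculated 241.1 vs reported 241.1 → residual 0.0 km
  ST_08: calculated 155.8 vs reported 208.7 → residual 52.9 km
ST_05, ST_06, ST_07 are mutually consistent (residuals ≈ 0); ST_08 is off by 52.9 km.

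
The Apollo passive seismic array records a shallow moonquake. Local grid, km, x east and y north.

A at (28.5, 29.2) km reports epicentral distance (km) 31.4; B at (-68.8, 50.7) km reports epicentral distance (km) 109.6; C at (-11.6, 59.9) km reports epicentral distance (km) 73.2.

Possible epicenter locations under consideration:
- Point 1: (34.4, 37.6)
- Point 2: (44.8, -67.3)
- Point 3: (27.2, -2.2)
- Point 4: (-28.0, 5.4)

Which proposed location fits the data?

For each candidate, compare |candidate − station| to the reported distance:
Point 1: residuals A 21.1, B 5.6, C 22.1 → max 22.1 km
Point 2: residuals A 66.5, B 54.2, C 65.9 → max 66.5 km
Point 3: residuals A 0.0, B 0.0, C 0.0 → max 0.0 km
Point 4: residuals A 29.9, B 48.6, C 16.3 → max 48.6 km
Only Point 3 has all residuals ≈ 0.

Point 3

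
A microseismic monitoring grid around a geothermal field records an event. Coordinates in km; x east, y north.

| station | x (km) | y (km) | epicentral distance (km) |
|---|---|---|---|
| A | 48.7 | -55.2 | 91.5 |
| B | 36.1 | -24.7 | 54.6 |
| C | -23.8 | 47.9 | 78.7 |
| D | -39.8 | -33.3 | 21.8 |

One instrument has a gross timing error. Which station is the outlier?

Solve using three stations at a time. Using B, C, D (subtract circle equations pairwise → linear system) gives (x, y) ≈ (-18.2, -30.6).
Distances from that point to each station vs reported:
  A: calculated 71.3 vs reported 91.5 → residual 20.2 km
  B: calculated 54.6 vs reported 54.6 → residual 0.0 km
  C: calculated 78.7 vs reported 78.7 → residual 0.0 km
  D: calculated 21.8 vs reported 21.8 → residual 0.0 km
B, C, D are mutually consistent (residuals ≈ 0); A is off by 20.2 km.

A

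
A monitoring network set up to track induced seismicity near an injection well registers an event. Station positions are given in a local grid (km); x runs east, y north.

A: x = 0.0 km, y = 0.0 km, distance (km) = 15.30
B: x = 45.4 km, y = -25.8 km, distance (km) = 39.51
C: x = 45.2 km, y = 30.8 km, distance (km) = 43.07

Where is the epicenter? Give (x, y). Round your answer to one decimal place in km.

Circle about each station: x² + y² = 15.30²; (x − 45.4)² + (y + 25.8)² = 39.51²; (x − 45.2)² + (y − 30.8)² = 43.07².
Subtracting the A equation from the B and C equations removes the quadratic terms:
90.8 x − 51.6 y = 1399.85
90.4 x + 61.6 y = 1370.75
Solving the 2×2 system: x ≈ 15.3, y ≈ -0.2 km.

15.3 km east, -0.2 km north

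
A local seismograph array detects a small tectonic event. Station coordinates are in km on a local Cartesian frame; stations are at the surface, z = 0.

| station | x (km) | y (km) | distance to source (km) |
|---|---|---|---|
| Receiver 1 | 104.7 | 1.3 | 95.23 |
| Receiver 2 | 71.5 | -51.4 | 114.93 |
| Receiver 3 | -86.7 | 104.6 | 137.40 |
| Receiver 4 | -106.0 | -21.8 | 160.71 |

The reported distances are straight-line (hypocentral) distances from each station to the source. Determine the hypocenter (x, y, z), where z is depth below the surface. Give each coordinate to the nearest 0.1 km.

Each station gives a sphere (x−x_i)² + (y−y_i)² + z² = d_i² (stations at z=0).
Subtracting the Receiver 1 sphere from Receiver 2 and Receiver 3: z² cancels, leaving linear equations in x and y:
-66.4 x − 105.4 y = -7349.72
-382.8 x + 206.6 y = -2315.74
Solving: x ≈ 32.600, y ≈ 49.194 km (keep extra digits for the depth step; rounded: 32.6, 49.2).
Then from the Receiver 1 sphere: z² = 95.23² − (x − 104.7)² − (y − 1.3)² with x = 32.600, y = 49.194, so z ≈ 39.705 ≈ 39.7 km.
Check against Receiver 4 (with the unrounded solution): distance 160.71 ≈ 160.71 km. ✓

x ≈ 32.6 km, y ≈ 49.2 km, depth ≈ 39.7 km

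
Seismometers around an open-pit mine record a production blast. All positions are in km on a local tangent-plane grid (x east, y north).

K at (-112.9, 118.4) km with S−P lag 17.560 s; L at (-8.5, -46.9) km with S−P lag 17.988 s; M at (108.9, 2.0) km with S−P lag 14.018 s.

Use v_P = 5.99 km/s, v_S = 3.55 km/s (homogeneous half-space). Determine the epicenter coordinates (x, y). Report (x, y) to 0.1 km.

39.3 km east, 102.4 km north

Distance from S−P lag: d = Δt · v_P v_S / (v_P − v_S) = Δt · (5.99·3.55)/(5.99−3.55) ≈ 8.7150·Δt.
So d_K = 153.03, d_L = 156.76, d_M = 122.17 km.
Circle about each station: (x + 112.9)² + (y − 118.4)² = 153.03²; (x + 8.5)² + (y + 46.9)² = 156.76²; (x − 108.9)² + (y − 2.0)² = 122.17².
Subtracting pairs of circle equations eliminates x²+y² and gives linear equations (the radical axes):
208.8 x − 330.6 y = -25648.63
443.6 x − 232.8 y = -6409.09
Solving the 2×2 system: x ≈ 39.3, y ≈ 102.4 km.
Check against K (with the unrounded x, y): √((x + 112.9)²+(y − 118.4)²) = 153.03 ≈ 153.03 km. ✓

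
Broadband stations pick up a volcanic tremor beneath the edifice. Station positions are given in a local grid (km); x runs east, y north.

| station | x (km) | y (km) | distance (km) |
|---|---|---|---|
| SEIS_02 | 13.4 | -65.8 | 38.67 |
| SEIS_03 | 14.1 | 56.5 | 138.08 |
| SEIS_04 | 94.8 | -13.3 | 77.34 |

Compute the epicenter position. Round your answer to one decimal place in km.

Circle about each station: (x − 13.4)² + (y + 65.8)² = 38.67²; (x − 14.1)² + (y − 56.5)² = 138.08²; (x − 94.8)² + (y + 13.3)² = 77.34².
Subtracting the SEIS_02 equation from the SEIS_03 and SEIS_04 equations removes the quadratic terms:
1.4 x + 244.6 y = -18688.86
162.8 x + 105.0 y = 168.62
Solving the 2×2 system: x ≈ 50.5, y ≈ -76.7 km.

50.5 km east, -76.7 km north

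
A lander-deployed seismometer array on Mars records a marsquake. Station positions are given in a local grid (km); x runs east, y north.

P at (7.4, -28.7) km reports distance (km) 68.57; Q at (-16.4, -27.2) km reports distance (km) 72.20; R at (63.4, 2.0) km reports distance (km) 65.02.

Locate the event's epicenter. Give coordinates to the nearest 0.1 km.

Circle about each station: (x − 7.4)² + (y + 28.7)² = 68.57²; (x + 16.4)² + (y + 27.2)² = 72.20²; (x − 63.4)² + (y − 2.0)² = 65.02².
Subtracting the P equation from the Q and R equations removes the quadratic terms:
-47.6 x + 3.0 y = -380.65
112.0 x + 61.4 y = 3619.35
Solving the 2×2 system: x ≈ 10.5, y ≈ 39.8 km.

x ≈ 10.5 km, y ≈ 39.8 km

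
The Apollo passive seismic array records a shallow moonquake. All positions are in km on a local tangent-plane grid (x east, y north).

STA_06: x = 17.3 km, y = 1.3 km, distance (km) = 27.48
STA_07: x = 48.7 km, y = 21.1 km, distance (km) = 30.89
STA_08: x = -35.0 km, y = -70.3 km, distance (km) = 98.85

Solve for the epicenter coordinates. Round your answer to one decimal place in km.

(42.7, -9.2)

Circle about each station: (x − 17.3)² + (y − 1.3)² = 27.48²; (x − 48.7)² + (y − 21.1)² = 30.89²; (x + 35.0)² + (y + 70.3)² = 98.85².
Subtracting pairs of circle equations eliminates x²+y² and gives linear equations (the radical axes):
62.8 x + 39.6 y = 2316.88
-104.6 x − 143.2 y = -3150.06
Solving the 2×2 system: x ≈ 42.7, y ≈ -9.2 km.
Check against STA_06 (with the unrounded x, y): √((x − 17.3)²+(y − 1.3)²) = 27.46 ≈ 27.48 km. ✓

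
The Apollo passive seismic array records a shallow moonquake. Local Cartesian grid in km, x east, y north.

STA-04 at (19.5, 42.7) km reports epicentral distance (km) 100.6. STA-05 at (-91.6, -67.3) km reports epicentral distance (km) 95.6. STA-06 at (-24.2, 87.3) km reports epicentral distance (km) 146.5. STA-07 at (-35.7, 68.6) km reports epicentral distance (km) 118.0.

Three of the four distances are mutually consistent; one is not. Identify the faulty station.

Solve using three stations at a time. Using STA-04, STA-05, STA-06 (subtract circle equations pairwise → linear system) gives (x, y) ≈ (3.4, -56.6).
Distances from that point to each station vs reported:
  STA-04: calculated 100.6 vs reported 100.6 → residual 0.0 km
  STA-05: calculated 95.6 vs reported 95.6 → residual 0.0 km
  STA-06: calculated 146.5 vs reported 146.5 → residual 0.0 km
  STA-07: calculated 131.1 vs reported 118.0 → residual 13.1 km
STA-04, STA-05, STA-06 are mutually consistent (residuals ≈ 0); STA-07 is off by 13.1 km.

STA-07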